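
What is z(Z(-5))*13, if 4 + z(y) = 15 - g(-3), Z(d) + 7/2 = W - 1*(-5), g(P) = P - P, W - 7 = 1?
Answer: 143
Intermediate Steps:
W = 8 (W = 7 + 1 = 8)
g(P) = 0
Z(d) = 19/2 (Z(d) = -7/2 + (8 - 1*(-5)) = -7/2 + (8 + 5) = -7/2 + 13 = 19/2)
z(y) = 11 (z(y) = -4 + (15 - 1*0) = -4 + (15 + 0) = -4 + 15 = 11)
z(Z(-5))*13 = 11*13 = 143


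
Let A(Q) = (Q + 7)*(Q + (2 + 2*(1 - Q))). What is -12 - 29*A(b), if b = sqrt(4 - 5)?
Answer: -853 + 87*I ≈ -853.0 + 87.0*I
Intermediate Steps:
b = I (b = sqrt(-1) = I ≈ 1.0*I)
A(Q) = (4 - Q)*(7 + Q) (A(Q) = (7 + Q)*(Q + (2 + (2 - 2*Q))) = (7 + Q)*(Q + (4 - 2*Q)) = (7 + Q)*(4 - Q) = (4 - Q)*(7 + Q))
-12 - 29*A(b) = -12 - 29*(28 - I**2 - 3*I) = -12 - 29*(28 - 1*(-1) - 3*I) = -12 - 29*(28 + 1 - 3*I) = -12 - 29*(29 - 3*I) = -12 + (-841 + 87*I) = -853 + 87*I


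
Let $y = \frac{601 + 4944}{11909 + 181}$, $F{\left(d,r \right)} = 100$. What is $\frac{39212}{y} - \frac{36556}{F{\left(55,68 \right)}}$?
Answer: $\frac{2360230249}{27725} \approx 85130.0$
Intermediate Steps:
$y = \frac{1109}{2418}$ ($y = \frac{5545}{12090} = 5545 \cdot \frac{1}{12090} = \frac{1109}{2418} \approx 0.45864$)
$\frac{39212}{y} - \frac{36556}{F{\left(55,68 \right)}} = \frac{39212}{\frac{1109}{2418}} - \frac{36556}{100} = 39212 \cdot \frac{2418}{1109} - \frac{9139}{25} = \frac{94814616}{1109} - \frac{9139}{25} = \frac{2360230249}{27725}$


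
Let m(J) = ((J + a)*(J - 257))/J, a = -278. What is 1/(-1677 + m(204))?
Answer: -102/169093 ≈ -0.00060322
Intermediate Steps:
m(J) = (-278 + J)*(-257 + J)/J (m(J) = ((J - 278)*(J - 257))/J = ((-278 + J)*(-257 + J))/J = (-278 + J)*(-257 + J)/J)
1/(-1677 + m(204)) = 1/(-1677 + (-535 + 204 + 71446/204)) = 1/(-1677 + (-535 + 204 + 71446*(1/204))) = 1/(-1677 + (-535 + 204 + 35723/102)) = 1/(-1677 + 1961/102) = 1/(-169093/102) = -102/169093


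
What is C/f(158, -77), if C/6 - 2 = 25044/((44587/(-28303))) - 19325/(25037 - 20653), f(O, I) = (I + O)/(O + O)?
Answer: -81842394731771/219903084 ≈ -3.7218e+5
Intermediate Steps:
f(O, I) = (I + O)/(2*O) (f(O, I) = (I + O)/((2*O)) = (I + O)*(1/(2*O)) = (I + O)/(2*O))
C = -9323817121341/97734704 (C = 12 + 6*(25044/((44587/(-28303))) - 19325/(25037 - 20653)) = 12 + 6*(25044/((44587*(-1/28303))) - 19325/4384) = 12 + 6*(25044/(-44587/28303) - 19325*1/4384) = 12 + 6*(25044*(-28303/44587) - 19325/4384) = 12 + 6*(-708820332/44587 - 19325/4384) = 12 + 6*(-3108329979263/195469408) = 12 - 9324989937789/97734704 = -9323817121341/97734704 ≈ -95399.)
C/f(158, -77) = -9323817121341*316/(-77 + 158)/97734704 = -9323817121341/(97734704*((½)*(1/158)*81)) = -9323817121341/(97734704*81/316) = -9323817121341/97734704*316/81 = -81842394731771/219903084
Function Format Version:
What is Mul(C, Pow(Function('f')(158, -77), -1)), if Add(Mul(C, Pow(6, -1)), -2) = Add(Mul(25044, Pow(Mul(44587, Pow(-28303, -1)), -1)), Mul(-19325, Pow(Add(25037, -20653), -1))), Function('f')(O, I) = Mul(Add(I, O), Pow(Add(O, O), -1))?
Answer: Rational(-81842394731771, 219903084) ≈ -3.7218e+5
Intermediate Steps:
Function('f')(O, I) = Mul(Rational(1, 2), Pow(O, -1), Add(I, O)) (Function('f')(O, I) = Mul(Add(I, O), Pow(Mul(2, O), -1)) = Mul(Add(I, O), Mul(Rational(1, 2), Pow(O, -1))) = Mul(Rational(1, 2), Pow(O, -1), Add(I, O)))
C = Rational(-9323817121341, 97734704) (C = Add(12, Mul(6, Add(Mul(25044, Pow(Mul(44587, Pow(-28303, -1)), -1)), Mul(-19325, Pow(Add(25037, -20653), -1))))) = Add(12, Mul(6, Add(Mul(25044, Pow(Mul(44587, Rational(-1, 28303)), -1)), Mul(-19325, Pow(4384, -1))))) = Add(12, Mul(6, Add(Mul(25044, Pow(Rational(-44587, 28303), -1)), Mul(-19325, Rational(1, 4384))))) = Add(12, Mul(6, Add(Mul(25044, Rational(-28303, 44587)), Rational(-19325, 4384)))) = Add(12, Mul(6, Add(Rational(-708820332, 44587), Rational(-19325, 4384)))) = Add(12, Mul(6, Rational(-3108329979263, 195469408))) = Add(12, Rational(-9324989937789, 97734704)) = Rational(-9323817121341, 97734704) ≈ -95399.)
Mul(C, Pow(Function('f')(158, -77), -1)) = Mul(Rational(-9323817121341, 97734704), Pow(Mul(Rational(1, 2), Pow(158, -1), Add(-77, 158)), -1)) = Mul(Rational(-9323817121341, 97734704), Pow(Mul(Rational(1, 2), Rational(1, 158), 81), -1)) = Mul(Rational(-9323817121341, 97734704), Pow(Rational(81, 316), -1)) = Mul(Rational(-9323817121341, 97734704), Rational(316, 81)) = Rational(-81842394731771, 219903084)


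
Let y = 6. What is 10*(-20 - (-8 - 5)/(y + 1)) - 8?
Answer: -1326/7 ≈ -189.43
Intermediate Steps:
10*(-20 - (-8 - 5)/(y + 1)) - 8 = 10*(-20 - (-8 - 5)/(6 + 1)) - 8 = 10*(-20 - (-13)/7) - 8 = 10*(-20 - 1*(-13/7)) - 8 = 10*(-20 + 13/7) - 8 = 10*(-127/7) - 8 = -1270/7 - 8 = -1326/7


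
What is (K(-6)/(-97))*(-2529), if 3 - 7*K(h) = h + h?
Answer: 37935/679 ≈ 55.869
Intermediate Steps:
K(h) = 3/7 - 2*h/7 (K(h) = 3/7 - (h + h)/7 = 3/7 - 2*h/7)
(K(-6)/(-97))*(-2529) = ((3/7 - 2/7*(-6))/(-97))*(-2529) = ((3/7 + 12/7)*(-1/97))*(-2529) = ((15/7)*(-1/97))*(-2529) = -15/679*(-2529) = 37935/679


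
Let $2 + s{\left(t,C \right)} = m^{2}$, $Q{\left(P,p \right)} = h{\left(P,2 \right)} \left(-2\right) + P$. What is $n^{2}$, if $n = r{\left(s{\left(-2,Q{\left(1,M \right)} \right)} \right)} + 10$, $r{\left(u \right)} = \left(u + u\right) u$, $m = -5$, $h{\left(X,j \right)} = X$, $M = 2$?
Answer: $1140624$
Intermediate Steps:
$Q{\left(P,p \right)} = - P$ ($Q{\left(P,p \right)} = P \left(-2\right) + P = - 2 P + P = - P$)
$s{\left(t,C \right)} = 23$ ($s{\left(t,C \right)} = -2 + \left(-5\right)^{2} = -2 + 25 = 23$)
$r{\left(u \right)} = 2 u^{2}$ ($r{\left(u \right)} = 2 u u = 2 u^{2}$)
$n = 1068$ ($n = 2 \cdot 23^{2} + 10 = 2 \cdot 529 + 10 = 1058 + 10 = 1068$)
$n^{2} = 1068^{2} = 1140624$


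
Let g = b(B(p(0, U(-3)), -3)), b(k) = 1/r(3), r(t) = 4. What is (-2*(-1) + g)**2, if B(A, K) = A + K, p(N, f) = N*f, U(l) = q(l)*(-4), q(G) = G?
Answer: 81/16 ≈ 5.0625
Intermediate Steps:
U(l) = -4*l (U(l) = l*(-4) = -4*l)
b(k) = 1/4
g = 1/4 ≈ 0.25000
(-2*(-1) + g)**2 = (-2*(-1) + 1/4)**2 = (2 + 1/4)**2 = (9/4)**2 = 81/16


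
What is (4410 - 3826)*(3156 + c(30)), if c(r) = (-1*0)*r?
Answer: 1843104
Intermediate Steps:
c(r) = 0 (c(r) = 0*r = 0)
(4410 - 3826)*(3156 + c(30)) = (4410 - 3826)*(3156 + 0) = 584*3156 = 1843104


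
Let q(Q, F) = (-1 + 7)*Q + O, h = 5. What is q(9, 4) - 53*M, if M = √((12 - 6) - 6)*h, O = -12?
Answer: 42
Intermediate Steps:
M = 0 (M = √((12 - 6) - 6)*5 = √(6 - 6)*5 = √0*5 = 0*5 = 0)
q(Q, F) = -12 + 6*Q (q(Q, F) = (-1 + 7)*Q - 12 = 6*Q - 12 = -12 + 6*Q)
q(9, 4) - 53*M = (-12 + 6*9) - 53*0 = (-12 + 54) + 0 = 42 + 0 = 42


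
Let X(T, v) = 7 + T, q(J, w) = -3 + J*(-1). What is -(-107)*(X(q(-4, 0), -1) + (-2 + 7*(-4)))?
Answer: -2354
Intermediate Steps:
q(J, w) = -3 - J
-(-107)*(X(q(-4, 0), -1) + (-2 + 7*(-4))) = -(-107)*((7 + (-3 - 1*(-4))) + (-2 + 7*(-4))) = -(-107)*((7 + (-3 + 4)) + (-2 - 28)) = -(-107)*((7 + 1) - 30) = -(-107)*(8 - 30) = -(-107)*(-22) = -1*2354 = -2354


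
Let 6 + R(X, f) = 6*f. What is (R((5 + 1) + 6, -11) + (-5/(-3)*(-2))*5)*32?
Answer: -8512/3 ≈ -2837.3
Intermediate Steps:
R(X, f) = -6 + 6*f
(R((5 + 1) + 6, -11) + (-5/(-3)*(-2))*5)*32 = ((-6 + 6*(-11)) + (-5/(-3)*(-2))*5)*32 = ((-6 - 66) + (-5*(-1/3)*(-2))*5)*32 = (-72 + ((5/3)*(-2))*5)*32 = (-72 - 10/3*5)*32 = (-72 - 50/3)*32 = -266/3*32 = -8512/3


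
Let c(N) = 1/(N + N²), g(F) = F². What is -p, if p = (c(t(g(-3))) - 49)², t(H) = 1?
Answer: -9409/4 ≈ -2352.3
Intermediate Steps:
p = 9409/4 (p = (1/(1*(1 + 1)) - 49)² = (1/2 - 49)² = (1*(½) - 49)² = (½ - 49)² = (-97/2)² = 9409/4 ≈ 2352.3)
-p = -1*9409/4 = -9409/4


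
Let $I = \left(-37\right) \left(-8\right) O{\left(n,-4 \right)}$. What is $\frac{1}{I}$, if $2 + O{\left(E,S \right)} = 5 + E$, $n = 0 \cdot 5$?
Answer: $\frac{1}{888} \approx 0.0011261$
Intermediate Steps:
$n = 0$
$O{\left(E,S \right)} = 3 + E$ ($O{\left(E,S \right)} = -2 + \left(5 + E\right) = 3 + E$)
$I = 888$ ($I = \left(-37\right) \left(-8\right) \left(3 + 0\right) = 296 \cdot 3 = 888$)
$\frac{1}{I} = \frac{1}{888}$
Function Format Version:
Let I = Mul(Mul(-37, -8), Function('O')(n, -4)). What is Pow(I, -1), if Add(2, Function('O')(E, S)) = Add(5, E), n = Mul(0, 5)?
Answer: Rational(1, 888) ≈ 0.0011261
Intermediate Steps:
n = 0
Function('O')(E, S) = Add(3, E) (Function('O')(E, S) = Add(-2, Add(5, E)) = Add(3, E))
I = 888 (I = Mul(Mul(-37, -8), Add(3, 0)) = Mul(296, 3) = 888)
Pow(I, -1) = Pow(888, -1) = Rational(1, 888)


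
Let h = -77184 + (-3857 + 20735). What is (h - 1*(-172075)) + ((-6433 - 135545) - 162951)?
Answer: -193160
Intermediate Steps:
h = -60306 (h = -77184 + 16878 = -60306)
(h - 1*(-172075)) + ((-6433 - 135545) - 162951) = (-60306 - 1*(-172075)) + ((-6433 - 135545) - 162951) = (-60306 + 172075) + (-141978 - 162951) = 111769 - 304929 = -193160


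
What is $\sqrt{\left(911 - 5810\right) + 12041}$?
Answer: $\sqrt{7142} \approx 84.51$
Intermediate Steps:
$\sqrt{\left(911 - 5810\right) + 12041} = \sqrt{-4899 + 12041} = \sqrt{7142}$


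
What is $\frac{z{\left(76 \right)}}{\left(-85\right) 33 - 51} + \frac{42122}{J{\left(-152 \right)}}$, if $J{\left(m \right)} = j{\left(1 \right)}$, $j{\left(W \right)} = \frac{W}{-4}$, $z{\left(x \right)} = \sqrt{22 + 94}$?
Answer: $-168488 - \frac{\sqrt{29}}{1428} \approx -1.6849 \cdot 10^{5}$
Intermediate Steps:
$z{\left(x \right)} = 2 \sqrt{29}$ ($z{\left(x \right)} = \sqrt{116} = 2 \sqrt{29}$)
$j{\left(W \right)} = - \frac{W}{4}$ ($j{\left(W \right)} = W \left(- \frac{1}{4}\right) = - \frac{W}{4}$)
$J{\left(m \right)} = - \frac{1}{4}$ ($J{\left(m \right)} = \left(- \frac{1}{4}\right) 1 = - \frac{1}{4}$)
$\frac{z{\left(76 \right)}}{\left(-85\right) 33 - 51} + \frac{42122}{J{\left(-152 \right)}} = \frac{2 \sqrt{29}}{\left(-85\right) 33 - 51} + \frac{42122}{- \frac{1}{4}} = \frac{2 \sqrt{29}}{-2805 - 51} + 42122 \left(-4\right) = \frac{2 \sqrt{29}}{-2856} - 168488 = 2 \sqrt{29} \left(- \frac{1}{2856}\right) - 168488 = - \frac{\sqrt{29}}{1428} - 168488 = -168488 - \frac{\sqrt{29}}{1428}$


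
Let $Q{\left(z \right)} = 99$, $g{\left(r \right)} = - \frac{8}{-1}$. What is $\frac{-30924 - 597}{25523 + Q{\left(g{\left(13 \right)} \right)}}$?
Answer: $- \frac{31521}{25622} \approx -1.2302$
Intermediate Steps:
$g{\left(r \right)} = 8$ ($g{\left(r \right)} = \left(-8\right) \left(-1\right) = 8$)
$\frac{-30924 - 597}{25523 + Q{\left(g{\left(13 \right)} \right)}} = \frac{-30924 - 597}{25523 + 99} = - \frac{31521}{25622}$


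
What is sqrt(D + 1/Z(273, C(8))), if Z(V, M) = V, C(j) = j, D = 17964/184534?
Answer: sqrt(26692807323)/514059 ≈ 0.31782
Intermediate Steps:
D = 8982/92267 (D = 17964*(1/184534) = 8982/92267 ≈ 0.097348)
sqrt(D + 1/Z(273, C(8))) = sqrt(8982/92267 + 1/273) = sqrt(363479/3598413) = sqrt(26692807323)/514059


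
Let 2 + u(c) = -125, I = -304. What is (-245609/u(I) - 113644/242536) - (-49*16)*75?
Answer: 467679106309/7700518 ≈ 60733.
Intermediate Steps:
u(c) = -127 (u(c) = -2 - 125 = -127)
(-245609/u(I) - 113644/242536) - (-49*16)*75 = (-245609/(-127) - 113644/242536) - (-49*16)*75 = (-245609*(-1/127) - 113644*1/242536) - (-784)*75 = (245609/127 - 28411/60634) - 1*(-58800) = 14888647909/7700518 + 58800 = 467679106309/7700518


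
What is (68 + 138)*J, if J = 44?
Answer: 9064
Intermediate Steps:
(68 + 138)*J = (68 + 138)*44 = 206*44 = 9064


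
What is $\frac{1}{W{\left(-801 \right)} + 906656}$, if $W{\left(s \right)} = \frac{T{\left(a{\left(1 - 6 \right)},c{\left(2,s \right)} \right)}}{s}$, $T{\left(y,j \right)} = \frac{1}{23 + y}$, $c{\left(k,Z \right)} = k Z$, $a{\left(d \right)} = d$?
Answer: $\frac{14418}{13072166207} \approx 1.103 \cdot 10^{-6}$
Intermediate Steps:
$c{\left(k,Z \right)} = Z k$
$W{\left(s \right)} = \frac{1}{18 s}$ ($W{\left(s \right)} = \frac{1}{\left(23 + \left(1 - 6\right)\right) s} = \frac{1}{\left(23 - 5\right) s} = \frac{1}{18 s}$)
$\frac{1}{W{\left(-801 \right)} + 906656} = \frac{1}{\frac{1}{18 \left(-801\right)} + 906656} = \frac{1}{\frac{1}{18} \left(- \frac{1}{801}\right) + 906656} = \frac{1}{- \frac{1}{14418} + 906656} = \frac{1}{\frac{13072166207}{14418}} = \frac{14418}{13072166207}$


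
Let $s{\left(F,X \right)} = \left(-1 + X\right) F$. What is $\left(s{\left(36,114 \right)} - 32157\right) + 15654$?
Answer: $-12435$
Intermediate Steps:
$s{\left(F,X \right)} = F \left(-1 + X\right)$
$\left(s{\left(36,114 \right)} - 32157\right) + 15654 = \left(36 \left(-1 + 114\right) - 32157\right) + 15654 = \left(36 \cdot 113 - 32157\right) + 15654 = \left(4068 - 32157\right) + 15654 = -28089 + 15654 = -12435$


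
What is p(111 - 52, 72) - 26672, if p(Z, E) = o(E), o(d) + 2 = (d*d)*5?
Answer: -754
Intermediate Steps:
o(d) = -2 + 5*d² (o(d) = -2 + (d*d)*5 = -2 + d²*5 = -2 + 5*d²)
p(Z, E) = -2 + 5*E²
p(111 - 52, 72) - 26672 = (-2 + 5*72²) - 26672 = (-2 + 5*5184) - 26672 = (-2 + 25920) - 26672 = 25918 - 26672 = -754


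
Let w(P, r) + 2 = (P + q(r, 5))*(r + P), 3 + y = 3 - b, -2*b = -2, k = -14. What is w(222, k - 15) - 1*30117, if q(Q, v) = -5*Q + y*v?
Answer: 39747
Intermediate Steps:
b = 1 (b = -1/2*(-2) = 1)
y = -1 (y = -3 + (3 - 1*1) = -3 + (3 - 1) = -3 + 2 = -1)
q(Q, v) = -v - 5*Q (q(Q, v) = -5*Q - v = -v - 5*Q)
w(P, r) = -2 + (P + r)*(-5 + P - 5*r) (w(P, r) = -2 + (P + (-1*5 - 5*r))*(r + P) = -2 + (P + (-5 - 5*r))*(P + r) = -2 + (-5 + P - 5*r)*(P + r) = -2 + (P + r)*(-5 + P - 5*r))
w(222, k - 15) - 1*30117 = (-2 + 222**2 + 222*(-14 - 15) - 5*222*(1 + (-14 - 15)) - 5*(-14 - 15)*(1 + (-14 - 15))) - 1*30117 = (-2 + 49284 + 222*(-29) - 5*222*(1 - 29) - 5*(-29)*(1 - 29)) - 30117 = (-2 + 49284 - 6438 - 5*222*(-28) - 5*(-29)*(-28)) - 30117 = (-2 + 49284 - 6438 + 31080 - 4060) - 30117 = 69864 - 30117 = 39747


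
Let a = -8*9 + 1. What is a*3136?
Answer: -222656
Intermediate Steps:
a = -71 (a = -72 + 1 = -71)
a*3136 = -71*3136 = -222656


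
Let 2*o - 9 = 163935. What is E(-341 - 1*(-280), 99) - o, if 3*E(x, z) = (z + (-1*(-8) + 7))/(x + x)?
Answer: -5000311/61 ≈ -81972.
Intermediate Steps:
o = 81972 (o = 9/2 + (1/2)*163935 = 9/2 + 163935/2 = 81972)
E(x, z) = (15 + z)/(6*x) (E(x, z) = ((z + (-1*(-8) + 7))/(x + x))/3 = ((z + (8 + 7))/((2*x)))/3 = ((z + 15)*(1/(2*x)))/3 = ((15 + z)*(1/(2*x)))/3 = ((15 + z)/(2*x))/3 = (15 + z)/(6*x))
E(-341 - 1*(-280), 99) - o = (15 + 99)/(6*(-341 - 1*(-280))) - 1*81972 = (1/6)*114/(-341 + 280) - 81972 = (1/6)*114/(-61) - 81972 = (1/6)*(-1/61)*114 - 81972 = -19/61 - 81972 = -5000311/61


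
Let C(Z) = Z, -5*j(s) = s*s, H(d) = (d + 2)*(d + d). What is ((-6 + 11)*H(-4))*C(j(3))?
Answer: -144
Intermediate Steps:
H(d) = 2*d*(2 + d) (H(d) = (2 + d)*(2*d) = 2*d*(2 + d))
j(s) = -s²/5 (j(s) = -s*s/5 = -s²/5)
((-6 + 11)*H(-4))*C(j(3)) = ((-6 + 11)*(2*(-4)*(2 - 4)))*(-⅕*3²) = (5*(2*(-4)*(-2)))*(-⅕*9) = (5*16)*(-9/5) = 80*(-9/5) = -144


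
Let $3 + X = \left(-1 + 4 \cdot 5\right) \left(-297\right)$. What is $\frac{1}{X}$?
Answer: $- \frac{1}{5646} \approx -0.00017712$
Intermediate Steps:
$X = -5646$ ($X = -3 + \left(-1 + 4 \cdot 5\right) \left(-297\right) = -3 + \left(-1 + 20\right) \left(-297\right) = -3 + 19 \left(-297\right) = -3 - 5643 = -5646$)
$\frac{1}{X} = \frac{1}{-5646} = - \frac{1}{5646}$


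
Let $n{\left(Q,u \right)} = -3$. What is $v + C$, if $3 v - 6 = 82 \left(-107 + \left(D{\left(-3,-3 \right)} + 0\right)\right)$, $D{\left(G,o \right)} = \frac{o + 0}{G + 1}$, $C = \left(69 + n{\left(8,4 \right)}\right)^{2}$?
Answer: $\frac{4423}{3} \approx 1474.3$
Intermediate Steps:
$C = 4356$ ($C = \left(69 - 3\right)^{2} = 66^{2} = 4356$)
$D{\left(G,o \right)} = \frac{o}{1 + G}$
$v = - \frac{8645}{3}$ ($v = 2 + \frac{82 \left(-107 + \left(- \frac{3}{1 - 3} + 0\right)\right)}{3} = 2 + \frac{82 \left(-107 + \left(- \frac{3}{-2} + 0\right)\right)}{3} = 2 + \frac{82 \left(-107 + \left(\left(-3\right) \left(- \frac{1}{2}\right) + 0\right)\right)}{3} = 2 + \frac{82 \left(-107 + \left(\frac{3}{2} + 0\right)\right)}{3} = 2 + \frac{82 \left(-107 + \frac{3}{2}\right)}{3} = 2 + \frac{82 \left(- \frac{211}{2}\right)}{3} = 2 + \frac{1}{3} \left(-8651\right) = 2 - \frac{8651}{3} = - \frac{8645}{3} \approx -2881.7$)
$v + C = - \frac{8645}{3} + 4356 = \frac{4423}{3}$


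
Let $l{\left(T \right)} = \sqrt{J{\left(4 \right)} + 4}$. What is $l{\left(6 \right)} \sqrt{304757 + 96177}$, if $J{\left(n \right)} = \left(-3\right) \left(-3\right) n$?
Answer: $4 \sqrt{1002335} \approx 4004.7$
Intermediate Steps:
$J{\left(n \right)} = 9 n$
$l{\left(T \right)} = 2 \sqrt{10}$ ($l{\left(T \right)} = \sqrt{9 \cdot 4 + 4} = \sqrt{36 + 4} = \sqrt{40} = 2 \sqrt{10}$)
$l{\left(6 \right)} \sqrt{304757 + 96177} = 2 \sqrt{10} \sqrt{304757 + 96177} = 2 \sqrt{10} \sqrt{400934} = 4 \sqrt{1002335}$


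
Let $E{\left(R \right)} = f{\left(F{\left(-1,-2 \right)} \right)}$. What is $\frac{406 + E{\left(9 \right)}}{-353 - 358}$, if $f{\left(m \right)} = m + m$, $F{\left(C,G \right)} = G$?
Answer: $- \frac{134}{237} \approx -0.5654$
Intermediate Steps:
$f{\left(m \right)} = 2 m$
$E{\left(R \right)} = -4$ ($E{\left(R \right)} = 2 \left(-2\right) = -4$)
$\frac{406 + E{\left(9 \right)}}{-353 - 358} = \frac{406 - 4}{-353 - 358} = \frac{402}{-711} = 402 \left(- \frac{1}{711}\right) = - \frac{134}{237}$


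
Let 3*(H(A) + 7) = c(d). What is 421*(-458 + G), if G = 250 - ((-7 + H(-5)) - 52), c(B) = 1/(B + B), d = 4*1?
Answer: -1435189/24 ≈ -59800.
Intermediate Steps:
d = 4
c(B) = 1/(2*B)
H(A) = -167/24 (H(A) = -7 + ((1/2)/4)/3 = -7 + ((1/2)*(1/4))/3 = -7 + (1/3)*(1/8) = -7 + 1/24 = -167/24)
G = 7583/24 (G = 250 - ((-7 - 167/24) - 52) = 250 - (-335/24 - 52) = 250 - 1*(-1583/24) = 250 + 1583/24 = 7583/24 ≈ 315.96)
421*(-458 + G) = 421*(-458 + 7583/24) = 421*(-3409/24) = -1435189/24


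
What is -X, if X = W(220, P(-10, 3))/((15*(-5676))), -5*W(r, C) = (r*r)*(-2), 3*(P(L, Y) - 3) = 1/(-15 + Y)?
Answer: 88/387 ≈ 0.22739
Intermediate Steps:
P(L, Y) = 3 + 1/(3*(-15 + Y))
W(r, C) = 2*r²/5 (W(r, C) = -r*r*(-2)/5 = -r²*(-2)/5 = -(-2)*r²/5 = 2*r²/5)
X = -88/387 (X = ((⅖)*220²)/((15*(-5676))) = ((⅖)*48400)/(-85140) = 19360*(-1/85140) = -88/387 ≈ -0.22739)
-X = -1*(-88/387) = 88/387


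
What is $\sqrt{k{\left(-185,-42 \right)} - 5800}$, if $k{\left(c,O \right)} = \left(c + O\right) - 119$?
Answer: $i \sqrt{6146} \approx 78.396 i$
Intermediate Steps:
$k{\left(c,O \right)} = -119 + O + c$ ($k{\left(c,O \right)} = \left(O + c\right) - 119 = -119 + O + c$)
$\sqrt{k{\left(-185,-42 \right)} - 5800} = \sqrt{\left(-119 - 42 - 185\right) - 5800} = \sqrt{-346 - 5800} = \sqrt{-6146} = i \sqrt{6146}$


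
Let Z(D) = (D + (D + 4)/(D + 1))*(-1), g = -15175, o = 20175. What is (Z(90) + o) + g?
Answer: 446716/91 ≈ 4909.0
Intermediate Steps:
Z(D) = -D - (4 + D)/(1 + D) (Z(D) = (D + (4 + D)/(1 + D))*(-1) = -D - (4 + D)/(1 + D))
(Z(90) + o) + g = ((-4 - 1*90² - 2*90)/(1 + 90) + 20175) - 15175 = ((-4 - 1*8100 - 180)/91 + 20175) - 15175 = ((-4 - 8100 - 180)/91 + 20175) - 15175 = ((1/91)*(-8284) + 20175) - 15175 = (-8284/91 + 20175) - 15175 = 1827641/91 - 15175 = 446716/91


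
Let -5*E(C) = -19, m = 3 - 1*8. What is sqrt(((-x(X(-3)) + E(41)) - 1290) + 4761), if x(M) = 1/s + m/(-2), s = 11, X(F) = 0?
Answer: sqrt(42013730)/110 ≈ 58.925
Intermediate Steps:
m = -5 (m = 3 - 8 = -5)
E(C) = 19/5 (E(C) = -1/5*(-19) = 19/5)
x(M) = 57/22 (x(M) = 1/11 - 5/(-2) = 1*(1/11) - 5*(-1/2) = 1/11 + 5/2 = 57/22)
sqrt(((-x(X(-3)) + E(41)) - 1290) + 4761) = sqrt(((-1*57/22 + 19/5) - 1290) + 4761) = sqrt(((-57/22 + 19/5) - 1290) + 4761) = sqrt((133/110 - 1290) + 4761) = sqrt(-141767/110 + 4761) = sqrt(381943/110) = sqrt(42013730)/110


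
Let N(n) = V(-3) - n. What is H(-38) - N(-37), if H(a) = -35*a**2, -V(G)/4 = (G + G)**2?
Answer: -50433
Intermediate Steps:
V(G) = -16*G**2 (V(G) = -4*(G + G)**2 = -4*4*G**2 = -16*G**2)
N(n) = -144 - n (N(n) = -16*(-3)**2 - n = -16*9 - n = -144 - n)
H(-38) - N(-37) = -35*(-38)**2 - (-144 - 1*(-37)) = -35*1444 - (-144 + 37) = -50540 - 1*(-107) = -50540 + 107 = -50433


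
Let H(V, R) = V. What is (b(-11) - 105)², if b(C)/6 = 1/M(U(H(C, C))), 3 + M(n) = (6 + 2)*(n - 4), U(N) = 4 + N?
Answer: 91412721/8281 ≈ 11039.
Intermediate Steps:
M(n) = -35 + 8*n (M(n) = -3 + (6 + 2)*(n - 4) = -3 + 8*(-4 + n) = -3 + (-32 + 8*n) = -35 + 8*n)
b(C) = 6/(-3 + 8*C) (b(C) = 6/(-35 + 8*(4 + C)) = 6/(-35 + (32 + 8*C)) = 6/(-3 + 8*C))
(b(-11) - 105)² = (6/(-3 + 8*(-11)) - 105)² = (6/(-3 - 88) - 105)² = (6/(-91) - 105)² = (6*(-1/91) - 105)² = (-6/91 - 105)² = (-9561/91)² = 91412721/8281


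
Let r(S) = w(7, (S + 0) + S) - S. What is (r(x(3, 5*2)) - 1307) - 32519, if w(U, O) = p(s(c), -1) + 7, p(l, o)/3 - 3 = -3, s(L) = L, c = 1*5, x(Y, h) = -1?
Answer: -33818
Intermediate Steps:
c = 5
p(l, o) = 0 (p(l, o) = 9 + 3*(-3) = 9 - 9 = 0)
w(U, O) = 7 (w(U, O) = 0 + 7 = 7)
r(S) = 7 - S
(r(x(3, 5*2)) - 1307) - 32519 = ((7 - 1*(-1)) - 1307) - 32519 = ((7 + 1) - 1307) - 32519 = (8 - 1307) - 32519 = -1299 - 32519 = -33818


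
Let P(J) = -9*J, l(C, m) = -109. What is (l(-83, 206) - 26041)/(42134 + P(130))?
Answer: -13075/20482 ≈ -0.63837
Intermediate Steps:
P(J) = -9*J
(l(-83, 206) - 26041)/(42134 + P(130)) = (-109 - 26041)/(42134 - 9*130) = -26150/(42134 - 1170) = -26150/40964 = -26150*1/40964 = -13075/20482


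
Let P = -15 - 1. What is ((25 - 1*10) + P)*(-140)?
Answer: 140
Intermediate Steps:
P = -16
((25 - 1*10) + P)*(-140) = ((25 - 1*10) - 16)*(-140) = ((25 - 10) - 16)*(-140) = (15 - 16)*(-140) = -1*(-140) = 140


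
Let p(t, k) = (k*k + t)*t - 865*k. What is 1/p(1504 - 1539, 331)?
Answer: -1/4119725 ≈ -2.4273e-7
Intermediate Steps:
p(t, k) = -865*k + t*(t + k²) (p(t, k) = (k² + t)*t - 865*k = (t + k²)*t - 865*k = t*(t + k²) - 865*k = -865*k + t*(t + k²))
1/p(1504 - 1539, 331) = 1/((1504 - 1539)² - 865*331 + (1504 - 1539)*331²) = 1/((-35)² - 286315 - 35*109561) = 1/(1225 - 286315 - 3834635) = 1/(-4119725) = -1/4119725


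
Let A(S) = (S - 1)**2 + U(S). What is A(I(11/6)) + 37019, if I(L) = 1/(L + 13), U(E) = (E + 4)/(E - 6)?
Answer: 77412444731/2091144 ≈ 37019.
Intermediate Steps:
U(E) = (4 + E)/(-6 + E)
I(L) = 1/(13 + L)
A(S) = (-1 + S)**2 + (4 + S)/(-6 + S) (A(S) = (S - 1)**2 + (4 + S)/(-6 + S) = (-1 + S)**2 + (4 + S)/(-6 + S))
A(I(11/6)) + 37019 = (4 + 1/(13 + 11/6) + (-1 + 1/(13 + 11/6))**2*(-6 + 1/(13 + 11/6)))/(-6 + 1/(13 + 11/6)) + 37019 = (4 + 1/(89/6) + (-1 + 1/(89/6))**2*(-6 + 1/(89/6)))/(-6 + 1/(89/6)) + 37019 = (4 + 6/89 + (-1 + 6/89)**2*(-6 + 6/89))/(-6 + 6/89) + 37019 = (4 + 6/89 + (-83/89)**2*(-528/89))/(-528/89) + 37019 = -89*(4 + 6/89 + (6889/7921)*(-528/89))/528 + 37019 = -89*(4 + 6/89 - 3637392/704969)/528 + 37019 = -89/528*(-769990/704969) + 37019 = 384995/2091144 + 37019 = 77412444731/2091144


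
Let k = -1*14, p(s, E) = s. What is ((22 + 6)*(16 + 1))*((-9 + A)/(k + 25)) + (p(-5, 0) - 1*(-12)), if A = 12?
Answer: 1505/11 ≈ 136.82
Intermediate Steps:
k = -14
((22 + 6)*(16 + 1))*((-9 + A)/(k + 25)) + (p(-5, 0) - 1*(-12)) = ((22 + 6)*(16 + 1))*((-9 + 12)/(-14 + 25)) + (-5 - 1*(-12)) = (28*17)*(3/11) + (-5 + 12) = 476*(3*(1/11)) + 7 = 476*(3/11) + 7 = 1428/11 + 7 = 1505/11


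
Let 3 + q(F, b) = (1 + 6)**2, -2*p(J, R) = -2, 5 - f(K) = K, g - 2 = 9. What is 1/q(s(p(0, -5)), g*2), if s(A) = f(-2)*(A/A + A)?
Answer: 1/46 ≈ 0.021739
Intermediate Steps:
g = 11 (g = 2 + 9 = 11)
f(K) = 5 - K
p(J, R) = 1 (p(J, R) = -1/2*(-2) = 1)
s(A) = 7 + 7*A (s(A) = (5 - 1*(-2))*(A/A + A) = (5 + 2)*(1 + A) = 7*(1 + A) = 7 + 7*A)
q(F, b) = 46 (q(F, b) = -3 + (1 + 6)**2 = -3 + 7**2 = -3 + 49 = 46)
1/q(s(p(0, -5)), g*2) = 1/46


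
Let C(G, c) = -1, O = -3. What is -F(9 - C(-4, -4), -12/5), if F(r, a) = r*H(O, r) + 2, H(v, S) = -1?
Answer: 8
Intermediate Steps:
F(r, a) = 2 - r (F(r, a) = r*(-1) + 2 = -r + 2 = 2 - r)
-F(9 - C(-4, -4), -12/5) = -(2 - (9 - 1*(-1))) = -(2 - (9 + 1)) = -(2 - 1*10) = -(2 - 10) = -1*(-8) = 8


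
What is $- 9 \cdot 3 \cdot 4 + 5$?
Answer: $-103$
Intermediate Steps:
$- 9 \cdot 3 \cdot 4 + 5 = \left(-9\right) 12 + 5 = -108 + 5 = -103$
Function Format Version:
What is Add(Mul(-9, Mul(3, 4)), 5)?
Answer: -103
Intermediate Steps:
Add(Mul(-9, Mul(3, 4)), 5) = Add(Mul(-9, 12), 5) = Add(-108, 5) = -103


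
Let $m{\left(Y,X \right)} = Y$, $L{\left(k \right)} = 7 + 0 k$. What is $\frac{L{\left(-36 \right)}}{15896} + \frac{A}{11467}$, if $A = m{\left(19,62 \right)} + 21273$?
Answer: $\frac{338537901}{182279432} \approx 1.8572$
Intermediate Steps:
$L{\left(k \right)} = 7$ ($L{\left(k \right)} = 7 + 0 = 7$)
$A = 21292$ ($A = 19 + 21273 = 21292$)
$\frac{L{\left(-36 \right)}}{15896} + \frac{A}{11467} = \frac{7}{15896} + \frac{21292}{11467} = \frac{338537901}{182279432}$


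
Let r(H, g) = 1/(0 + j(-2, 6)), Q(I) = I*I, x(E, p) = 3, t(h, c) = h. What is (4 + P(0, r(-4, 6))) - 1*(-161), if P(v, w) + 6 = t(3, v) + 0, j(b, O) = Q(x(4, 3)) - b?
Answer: 162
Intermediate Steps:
Q(I) = I²
j(b, O) = 9 - b (j(b, O) = 3² - b = 9 - b)
r(H, g) = 1/11 (r(H, g) = 1/(0 + (9 - 1*(-2))) = 1/(0 + (9 + 2)) = 1/(0 + 11) = 1/11)
P(v, w) = -3 (P(v, w) = -6 + (3 + 0) = -6 + 3 = -3)
(4 + P(0, r(-4, 6))) - 1*(-161) = (4 - 3) - 1*(-161) = 1 + 161 = 162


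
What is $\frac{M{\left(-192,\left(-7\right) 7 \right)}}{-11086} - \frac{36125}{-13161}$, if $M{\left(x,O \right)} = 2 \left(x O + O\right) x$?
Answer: $\frac{23849610283}{72951423} \approx 326.92$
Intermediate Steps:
$M{\left(x,O \right)} = x \left(2 O + 2 O x\right)$ ($M{\left(x,O \right)} = 2 \left(O x + O\right) x = 2 \left(O + O x\right) x = \left(2 O + 2 O x\right) x = x \left(2 O + 2 O x\right)$)
$\frac{M{\left(-192,\left(-7\right) 7 \right)}}{-11086} - \frac{36125}{-13161} = \frac{2 \left(\left(-7\right) 7\right) \left(-192\right) \left(1 - 192\right)}{-11086} - \frac{36125}{-13161} = 2 \left(-49\right) \left(-192\right) \left(-191\right) \left(- \frac{1}{11086}\right) - - \frac{36125}{13161} = \left(-3593856\right) \left(- \frac{1}{11086}\right) + \frac{36125}{13161} = \frac{1796928}{5543} + \frac{36125}{13161} = \frac{23849610283}{72951423}$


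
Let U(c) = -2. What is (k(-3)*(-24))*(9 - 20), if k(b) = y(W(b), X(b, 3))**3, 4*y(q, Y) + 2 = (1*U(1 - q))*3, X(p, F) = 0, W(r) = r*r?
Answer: -2112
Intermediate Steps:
W(r) = r**2
y(q, Y) = -2 (y(q, Y) = -1/2 + ((1*(-2))*3)/4 = -1/2 + (-2*3)/4 = -1/2 + (1/4)*(-6) = -1/2 - 3/2 = -2)
k(b) = -8 (k(b) = (-2)**3 = -8)
(k(-3)*(-24))*(9 - 20) = (-8*(-24))*(9 - 20) = 192*(-11) = -2112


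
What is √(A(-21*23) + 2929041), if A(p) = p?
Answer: √2928558 ≈ 1711.3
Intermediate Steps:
√(A(-21*23) + 2929041) = √(-21*23 + 2929041) = √(-483 + 2929041) = √2928558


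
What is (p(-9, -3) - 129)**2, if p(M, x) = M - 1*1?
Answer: 19321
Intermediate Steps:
p(M, x) = -1 + M (p(M, x) = M - 1 = -1 + M)
(p(-9, -3) - 129)**2 = ((-1 - 9) - 129)**2 = (-10 - 129)**2 = (-139)**2 = 19321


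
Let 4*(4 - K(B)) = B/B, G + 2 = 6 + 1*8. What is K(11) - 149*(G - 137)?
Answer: 74515/4 ≈ 18629.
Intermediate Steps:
G = 12 (G = -2 + (6 + 1*8) = -2 + (6 + 8) = -2 + 14 = 12)
K(B) = 15/4 (K(B) = 4 - B/(4*B) = 4 - ¼*1 = 4 - ¼ = 15/4)
K(11) - 149*(G - 137) = 15/4 - 149*(12 - 137) = 15/4 - 149*(-125) = 15/4 + 18625 = 74515/4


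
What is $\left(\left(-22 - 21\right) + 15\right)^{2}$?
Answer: $784$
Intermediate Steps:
$\left(\left(-22 - 21\right) + 15\right)^{2} = \left(-43 + 15\right)^{2} = \left(-28\right)^{2} = 784$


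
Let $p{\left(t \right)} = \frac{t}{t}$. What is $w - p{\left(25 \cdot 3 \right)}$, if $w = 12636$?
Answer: $12635$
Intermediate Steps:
$p{\left(t \right)} = 1$
$w - p{\left(25 \cdot 3 \right)} = 12636 - 1 = 12635$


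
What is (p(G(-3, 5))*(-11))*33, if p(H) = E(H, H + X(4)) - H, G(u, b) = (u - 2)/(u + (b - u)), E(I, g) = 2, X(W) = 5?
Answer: -1089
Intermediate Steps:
G(u, b) = (-2 + u)/b
p(H) = 2 - H
(p(G(-3, 5))*(-11))*33 = ((2 - (-2 - 3)/5)*(-11))*33 = ((2 - (-5)/5)*(-11))*33 = ((2 - 1*(-1))*(-11))*33 = ((2 + 1)*(-11))*33 = (3*(-11))*33 = -33*33 = -1089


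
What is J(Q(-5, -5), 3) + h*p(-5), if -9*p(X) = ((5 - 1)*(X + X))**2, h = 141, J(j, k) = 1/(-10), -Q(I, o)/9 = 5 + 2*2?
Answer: -752003/30 ≈ -25067.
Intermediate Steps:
Q(I, o) = -81 (Q(I, o) = -9*(5 + 2*2) = -9*(5 + 4) = -9*9 = -81)
J(j, k) = -1/10 (J(j, k) = 1*(-1/10) = -1/10)
p(X) = -64*X**2/9 (p(X) = -(5 - 1)**2*(X + X)**2/9 = -64*X**2/9)
J(Q(-5, -5), 3) + h*p(-5) = -1/10 + 141*(-64/9*(-5)**2) = -1/10 + 141*(-64/9*25) = -1/10 + 141*(-1600/9) = -1/10 - 75200/3 = -752003/30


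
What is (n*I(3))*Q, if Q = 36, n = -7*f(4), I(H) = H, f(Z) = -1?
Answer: 756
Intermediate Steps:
n = 7 (n = -7*(-1) = 7)
(n*I(3))*Q = (7*3)*36 = 21*36 = 756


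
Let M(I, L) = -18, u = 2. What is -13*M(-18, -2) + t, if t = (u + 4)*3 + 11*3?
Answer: 285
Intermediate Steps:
t = 51 (t = (2 + 4)*3 + 11*3 = 6*3 + 33 = 18 + 33 = 51)
-13*M(-18, -2) + t = -13*(-18) + 51 = 234 + 51 = 285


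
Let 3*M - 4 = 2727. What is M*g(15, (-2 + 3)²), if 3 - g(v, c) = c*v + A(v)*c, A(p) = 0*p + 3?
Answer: -13655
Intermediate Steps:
M = 2731/3 (M = 4/3 + (⅓)*2727 = 4/3 + 909 = 2731/3 ≈ 910.33)
A(p) = 3 (A(p) = 0 + 3 = 3)
g(v, c) = 3 - 3*c - c*v (g(v, c) = 3 - (c*v + 3*c) = 3 - (3*c + c*v) = 3 + (-3*c - c*v) = 3 - 3*c - c*v)
M*g(15, (-2 + 3)²) = 2731*(3 - 3*(-2 + 3)² - 1*(-2 + 3)²*15)/3 = 2731*(3 - 3*1² - 1*1²*15)/3 = 2731*(3 - 3*1 - 1*1*15)/3 = 2731*(3 - 3 - 15)/3 = (2731/3)*(-15) = -13655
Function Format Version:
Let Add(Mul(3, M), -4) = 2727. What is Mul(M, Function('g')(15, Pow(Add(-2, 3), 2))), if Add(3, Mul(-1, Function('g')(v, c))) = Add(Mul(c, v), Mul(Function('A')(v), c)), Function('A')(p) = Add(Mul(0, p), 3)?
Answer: -13655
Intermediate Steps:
M = Rational(2731, 3) (M = Add(Rational(4, 3), Mul(Rational(1, 3), 2727)) = Add(Rational(4, 3), 909) = Rational(2731, 3) ≈ 910.33)
Function('A')(p) = 3 (Function('A')(p) = Add(0, 3) = 3)
Function('g')(v, c) = Add(3, Mul(-3, c), Mul(-1, c, v)) (Function('g')(v, c) = Add(3, Mul(-1, Add(Mul(c, v), Mul(3, c)))) = Add(3, Mul(-1, Add(Mul(3, c), Mul(c, v)))) = Add(3, Add(Mul(-3, c), Mul(-1, c, v))) = Add(3, Mul(-3, c), Mul(-1, c, v)))
Mul(M, Function('g')(15, Pow(Add(-2, 3), 2))) = Mul(Rational(2731, 3), Add(3, Mul(-3, Pow(Add(-2, 3), 2)), Mul(-1, Pow(Add(-2, 3), 2), 15))) = Mul(Rational(2731, 3), Add(3, Mul(-3, Pow(1, 2)), Mul(-1, Pow(1, 2), 15))) = Mul(Rational(2731, 3), Add(3, Mul(-3, 1), Mul(-1, 1, 15))) = Mul(Rational(2731, 3), Add(3, -3, -15)) = Mul(Rational(2731, 3), -15) = -13655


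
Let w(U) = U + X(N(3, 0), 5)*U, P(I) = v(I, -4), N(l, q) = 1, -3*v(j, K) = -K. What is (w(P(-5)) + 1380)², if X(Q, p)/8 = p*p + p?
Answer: 10086976/9 ≈ 1.1208e+6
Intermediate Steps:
v(j, K) = K/3 (v(j, K) = -(-1)*K/3 = K/3)
P(I) = -4/3 (P(I) = (⅓)*(-4) = -4/3)
X(Q, p) = 8*p + 8*p² (X(Q, p) = 8*(p*p + p) = 8*(p² + p) = 8*(p + p²) = 8*p + 8*p²)
w(U) = 241*U (w(U) = U + (8*5*(1 + 5))*U = U + (8*5*6)*U = U + 240*U = 241*U)
(w(P(-5)) + 1380)² = (241*(-4/3) + 1380)² = (-964/3 + 1380)² = (3176/3)² = 10086976/9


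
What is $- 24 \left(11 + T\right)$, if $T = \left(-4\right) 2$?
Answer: $-72$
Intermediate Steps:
$T = -8$
$- 24 \left(11 + T\right) = - 24 \left(11 - 8\right) = \left(-24\right) 3 = -72$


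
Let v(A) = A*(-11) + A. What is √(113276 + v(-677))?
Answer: √120046 ≈ 346.48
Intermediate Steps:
v(A) = -10*A (v(A) = -11*A + A = -10*A)
√(113276 + v(-677)) = √(113276 - 10*(-677)) = √(113276 + 6770) = √120046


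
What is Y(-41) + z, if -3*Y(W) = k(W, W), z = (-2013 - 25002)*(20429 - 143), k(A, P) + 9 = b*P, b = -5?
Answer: -1644079066/3 ≈ -5.4803e+8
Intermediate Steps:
k(A, P) = -9 - 5*P
z = -548026290 (z = -27015*20286 = -548026290)
Y(W) = 3 + 5*W/3 (Y(W) = -(-9 - 5*W)/3 = 3 + 5*W/3)
Y(-41) + z = (3 + (5/3)*(-41)) - 548026290 = (3 - 205/3) - 548026290 = -196/3 - 548026290 = -1644079066/3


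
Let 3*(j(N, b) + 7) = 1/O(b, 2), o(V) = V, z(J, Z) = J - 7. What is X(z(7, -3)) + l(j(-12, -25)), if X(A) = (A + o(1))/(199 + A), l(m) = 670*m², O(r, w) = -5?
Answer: 299619221/8955 ≈ 33458.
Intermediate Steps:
z(J, Z) = -7 + J
j(N, b) = -106/15 (j(N, b) = -7 + (⅓)/(-5) = -7 + (⅓)*(-⅕) = -7 - 1/15 = -106/15)
X(A) = (1 + A)/(199 + A) (X(A) = (A + 1)/(199 + A) = (1 + A)/(199 + A))
X(z(7, -3)) + l(j(-12, -25)) = (1 + (-7 + 7))/(199 + (-7 + 7)) + 670*(-106/15)² = (1 + 0)/(199 + 0) + 670*(11236/225) = 1/199 + 1505624/45 = 299619221/8955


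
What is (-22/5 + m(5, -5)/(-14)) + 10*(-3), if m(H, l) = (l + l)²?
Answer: -1454/35 ≈ -41.543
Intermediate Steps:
m(H, l) = 4*l² (m(H, l) = (2*l)² = 4*l²)
(-22/5 + m(5, -5)/(-14)) + 10*(-3) = (-22/5 + (4*(-5)²)/(-14)) + 10*(-3) = (-22*⅕ + (4*25)*(-1/14)) - 30 = (-22/5 + 100*(-1/14)) - 30 = (-22/5 - 50/7) - 30 = -404/35 - 30 = -1454/35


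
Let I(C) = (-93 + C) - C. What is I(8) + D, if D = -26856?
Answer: -26949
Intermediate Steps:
I(C) = -93
I(8) + D = -93 - 26856 = -26949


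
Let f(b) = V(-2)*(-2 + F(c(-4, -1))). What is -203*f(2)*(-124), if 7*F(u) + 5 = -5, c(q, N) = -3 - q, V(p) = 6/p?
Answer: 258912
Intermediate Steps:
F(u) = -10/7 (F(u) = -5/7 + (⅐)*(-5) = -5/7 - 5/7 = -10/7)
f(b) = 72/7 (f(b) = (6/(-2))*(-2 - 10/7) = (6*(-½))*(-24/7) = -3*(-24/7) = 72/7)
-203*f(2)*(-124) = -203*72/7*(-124) = -2088*(-124) = 258912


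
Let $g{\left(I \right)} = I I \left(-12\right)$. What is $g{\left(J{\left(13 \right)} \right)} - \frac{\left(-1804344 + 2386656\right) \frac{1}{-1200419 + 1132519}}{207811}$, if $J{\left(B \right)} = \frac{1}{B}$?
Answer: $- \frac{42306498018}{596163001525} \approx -0.070965$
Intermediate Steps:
$g{\left(I \right)} = - 12 I^{2}$ ($g{\left(I \right)} = I^{2} \left(-12\right) = - 12 I^{2}$)
$g{\left(J{\left(13 \right)} \right)} - \frac{\left(-1804344 + 2386656\right) \frac{1}{-1200419 + 1132519}}{207811} = - 12 \left(\frac{1}{13}\right)^{2} - \frac{\left(-1804344 + 2386656\right) \frac{1}{-1200419 + 1132519}}{207811} = - \frac{12}{169} - \frac{582312}{-67900} \cdot \frac{1}{207811} = \left(-12\right) \frac{1}{169} - 582312 \left(- \frac{1}{67900}\right) \frac{1}{207811} = - \frac{12}{169} - \left(- \frac{145578}{16975}\right) \frac{1}{207811} = - \frac{12}{169} - - \frac{145578}{3527591725} = - \frac{12}{169} + \frac{145578}{3527591725} = - \frac{42306498018}{596163001525}$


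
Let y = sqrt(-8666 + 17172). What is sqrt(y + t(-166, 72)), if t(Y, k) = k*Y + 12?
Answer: sqrt(-11940 + sqrt(8506)) ≈ 108.85*I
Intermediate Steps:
t(Y, k) = 12 + Y*k (t(Y, k) = Y*k + 12 = 12 + Y*k)
y = sqrt(8506) ≈ 92.228
sqrt(y + t(-166, 72)) = sqrt(sqrt(8506) + (12 - 166*72)) = sqrt(sqrt(8506) + (12 - 11952)) = sqrt(sqrt(8506) - 11940) = sqrt(-11940 + sqrt(8506))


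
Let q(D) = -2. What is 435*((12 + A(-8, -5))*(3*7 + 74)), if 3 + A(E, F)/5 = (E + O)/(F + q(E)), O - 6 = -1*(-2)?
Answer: -123975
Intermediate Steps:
O = 8 (O = 6 - 1*(-2) = 6 + 2 = 8)
A(E, F) = -15 + 5*(8 + E)/(-2 + F) (A(E, F) = -15 + 5*((E + 8)/(F - 2)) = -15 + 5*((8 + E)/(-2 + F)) = -15 + 5*(8 + E)/(-2 + F))
435*((12 + A(-8, -5))*(3*7 + 74)) = 435*((12 + 5*(14 - 8 - 3*(-5))/(-2 - 5))*(3*7 + 74)) = 435*((12 + 5*(14 - 8 + 15)/(-7))*(21 + 74)) = 435*((12 + 5*(-⅐)*21)*95) = 435*((12 - 15)*95) = 435*(-3*95) = 435*(-285) = -123975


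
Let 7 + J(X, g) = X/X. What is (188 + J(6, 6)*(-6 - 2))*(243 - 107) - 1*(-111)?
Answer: 32207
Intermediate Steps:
J(X, g) = -6 (J(X, g) = -7 + X/X = -7 + 1 = -6)
(188 + J(6, 6)*(-6 - 2))*(243 - 107) - 1*(-111) = (188 - 6*(-6 - 2))*(243 - 107) - 1*(-111) = (188 - 6*(-8))*136 + 111 = (188 + 48)*136 + 111 = 236*136 + 111 = 32096 + 111 = 32207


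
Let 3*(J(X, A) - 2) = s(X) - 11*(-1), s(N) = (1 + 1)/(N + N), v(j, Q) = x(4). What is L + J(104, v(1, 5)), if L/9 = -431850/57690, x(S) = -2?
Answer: -12339791/199992 ≈ -61.701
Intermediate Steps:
L = -43185/641 (L = 9*(-431850/57690) = 9*(-431850*1/57690) = 9*(-14395/1923) = -43185/641 ≈ -67.371)
v(j, Q) = -2
s(N) = 1/N (s(N) = 2/((2*N)) = 2*(1/(2*N)) = 1/N)
J(X, A) = 17/3 + 1/(3*X) (J(X, A) = 2 + (1/X - 11*(-1))/3 = 2 + (1/X + 11)/3 = 2 + (11 + 1/X)/3 = 2 + (11/3 + 1/(3*X)) = 17/3 + 1/(3*X))
L + J(104, v(1, 5)) = -43185/641 + (⅓)*(1 + 17*104)/104 = -43185/641 + (⅓)*(1/104)*(1 + 1768) = -43185/641 + (⅓)*(1/104)*1769 = -43185/641 + 1769/312 = -12339791/199992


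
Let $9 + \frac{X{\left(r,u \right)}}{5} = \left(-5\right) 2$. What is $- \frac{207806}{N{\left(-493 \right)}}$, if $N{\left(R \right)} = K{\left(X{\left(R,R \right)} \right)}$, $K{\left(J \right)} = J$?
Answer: $\frac{207806}{95} \approx 2187.4$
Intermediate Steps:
$X{\left(r,u \right)} = -95$ ($X{\left(r,u \right)} = -45 + 5 \left(\left(-5\right) 2\right) = -45 + 5 \left(-10\right) = -45 - 50 = -95$)
$N{\left(R \right)} = -95$
$- \frac{207806}{N{\left(-493 \right)}} = - \frac{207806}{-95} = \left(-207806\right) \left(- \frac{1}{95}\right) = \frac{207806}{95}$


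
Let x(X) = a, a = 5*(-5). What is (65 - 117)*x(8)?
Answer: 1300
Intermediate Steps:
a = -25
x(X) = -25
(65 - 117)*x(8) = (65 - 117)*(-25) = -52*(-25) = 1300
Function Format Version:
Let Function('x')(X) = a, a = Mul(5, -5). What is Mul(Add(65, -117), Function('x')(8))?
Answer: 1300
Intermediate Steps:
a = -25
Function('x')(X) = -25
Mul(Add(65, -117), Function('x')(8)) = Mul(Add(65, -117), -25) = Mul(-52, -25) = 1300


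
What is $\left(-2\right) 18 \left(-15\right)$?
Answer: $540$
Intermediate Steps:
$\left(-2\right) 18 \left(-15\right) = \left(-36\right) \left(-15\right) = 540$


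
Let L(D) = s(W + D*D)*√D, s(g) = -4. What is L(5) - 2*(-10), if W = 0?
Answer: 20 - 4*√5 ≈ 11.056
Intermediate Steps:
L(D) = -4*√D
L(5) - 2*(-10) = -4*√5 - 2*(-10) = -4*√5 + 20 = 20 - 4*√5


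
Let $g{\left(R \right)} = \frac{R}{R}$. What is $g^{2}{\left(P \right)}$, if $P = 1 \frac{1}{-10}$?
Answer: $1$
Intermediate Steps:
$P = - \frac{1}{10}$ ($P = 1 \left(- \frac{1}{10}\right) = - \frac{1}{10} \approx -0.1$)
$g{\left(R \right)} = 1$
$g^{2}{\left(P \right)} = 1^{2} = 1$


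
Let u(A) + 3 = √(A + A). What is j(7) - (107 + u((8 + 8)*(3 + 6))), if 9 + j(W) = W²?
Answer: -64 - 12*√2 ≈ -80.971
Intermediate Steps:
u(A) = -3 + √2*√A (u(A) = -3 + √(A + A) = -3 + √(2*A) = -3 + √2*√A)
j(W) = -9 + W²
j(7) - (107 + u((8 + 8)*(3 + 6))) = (-9 + 7²) - (107 + (-3 + √2*√((8 + 8)*(3 + 6)))) = (-9 + 49) - (107 + (-3 + √2*√(16*9))) = 40 - (107 + (-3 + √2*√144)) = 40 - (107 + (-3 + √2*12)) = 40 - (107 + (-3 + 12*√2)) = 40 - (104 + 12*√2) = 40 + (-104 - 12*√2) = -64 - 12*√2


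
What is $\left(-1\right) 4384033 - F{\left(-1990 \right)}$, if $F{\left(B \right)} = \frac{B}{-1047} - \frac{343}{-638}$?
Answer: $- \frac{2928474296279}{667986} \approx -4.384 \cdot 10^{6}$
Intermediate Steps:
$F{\left(B \right)} = \frac{343}{638} - \frac{B}{1047}$ ($F{\left(B \right)} = B \left(- \frac{1}{1047}\right) - - \frac{343}{638} = - \frac{B}{1047} + \frac{343}{638} = \frac{343}{638} - \frac{B}{1047}$)
$\left(-1\right) 4384033 - F{\left(-1990 \right)} = \left(-1\right) 4384033 - \left(\frac{343}{638} - - \frac{1990}{1047}\right) = -4384033 - \left(\frac{343}{638} + \frac{1990}{1047}\right) = -4384033 - \frac{1628741}{667986} = - \frac{2928474296279}{667986}$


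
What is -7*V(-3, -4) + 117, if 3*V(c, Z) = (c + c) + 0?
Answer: 131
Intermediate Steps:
V(c, Z) = 2*c/3 (V(c, Z) = ((c + c) + 0)/3 = (2*c + 0)/3 = (2*c)/3 = 2*c/3)
-7*V(-3, -4) + 117 = -14*(-3)/3 + 117 = -7*(-2) + 117 = 14 + 117 = 131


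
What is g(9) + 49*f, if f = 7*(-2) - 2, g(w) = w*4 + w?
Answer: -739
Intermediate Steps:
g(w) = 5*w (g(w) = 4*w + w = 5*w)
f = -16 (f = -14 - 2 = -16)
g(9) + 49*f = 5*9 + 49*(-16) = 45 - 784 = -739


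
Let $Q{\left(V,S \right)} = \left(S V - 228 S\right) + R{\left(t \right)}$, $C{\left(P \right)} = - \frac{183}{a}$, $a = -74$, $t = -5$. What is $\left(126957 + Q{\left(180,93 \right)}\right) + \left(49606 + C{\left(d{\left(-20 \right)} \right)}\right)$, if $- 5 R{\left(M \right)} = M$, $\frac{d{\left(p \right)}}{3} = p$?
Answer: $\frac{12735583}{74} \approx 1.721 \cdot 10^{5}$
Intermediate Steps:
$d{\left(p \right)} = 3 p$
$C{\left(P \right)} = \frac{183}{74}$ ($C{\left(P \right)} = - \frac{183}{-74} = \left(-183\right) \left(- \frac{1}{74}\right) = \frac{183}{74}$)
$R{\left(M \right)} = - \frac{M}{5}$
$Q{\left(V,S \right)} = 1 - 228 S + S V$ ($Q{\left(V,S \right)} = \left(S V - 228 S\right) - -1 = \left(- 228 S + S V\right) + 1 = 1 - 228 S + S V$)
$\left(126957 + Q{\left(180,93 \right)}\right) + \left(49606 + C{\left(d{\left(-20 \right)} \right)}\right) = \left(126957 + \left(1 - 21204 + 93 \cdot 180\right)\right) + \left(49606 + \frac{183}{74}\right) = \left(126957 + \left(1 - 21204 + 16740\right)\right) + \frac{3671027}{74} = \left(126957 - 4463\right) + \frac{3671027}{74} = 122494 + \frac{3671027}{74} = \frac{12735583}{74}$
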